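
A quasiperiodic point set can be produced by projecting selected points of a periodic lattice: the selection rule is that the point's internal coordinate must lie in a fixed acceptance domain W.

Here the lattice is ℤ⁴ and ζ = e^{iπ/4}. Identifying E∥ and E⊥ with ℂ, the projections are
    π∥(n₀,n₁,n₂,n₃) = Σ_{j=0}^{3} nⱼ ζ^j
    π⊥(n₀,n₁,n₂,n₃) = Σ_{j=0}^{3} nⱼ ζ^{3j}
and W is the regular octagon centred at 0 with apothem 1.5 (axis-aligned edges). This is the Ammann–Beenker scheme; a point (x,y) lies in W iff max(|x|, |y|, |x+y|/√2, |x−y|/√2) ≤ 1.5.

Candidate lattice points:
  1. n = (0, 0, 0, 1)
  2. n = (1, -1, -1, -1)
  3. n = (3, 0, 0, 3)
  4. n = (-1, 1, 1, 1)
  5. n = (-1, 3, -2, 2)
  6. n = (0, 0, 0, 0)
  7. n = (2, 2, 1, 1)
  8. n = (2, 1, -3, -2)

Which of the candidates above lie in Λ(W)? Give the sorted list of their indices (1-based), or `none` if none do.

Internal map: ζ^{3j} for j=0..3 gives (1,0), (−√2/2,√2/2), (0,−1), (√2/2,√2/2).
#1 (0, 0, 0, 1): internal (0.70711, 0.70711); octagon support 1.00000 vs apothem 1.5 → ∈ W
#2 (1, -1, -1, -1): internal (1.00000, -0.41421); octagon support 1.00000 vs apothem 1.5 → ∈ W
#3 (3, 0, 0, 3): internal (5.12132, 2.12132); octagon support 5.12132 vs apothem 1.5 → ∉ W
#4 (-1, 1, 1, 1): internal (-1.00000, 0.41421); octagon support 1.00000 vs apothem 1.5 → ∈ W
#5 (-1, 3, -2, 2): internal (-1.70711, 5.53553); octagon support 5.53553 vs apothem 1.5 → ∉ W
#6 (0, 0, 0, 0): internal (0.00000, 0.00000); octagon support 0.00000 vs apothem 1.5 → ∈ W
#7 (2, 2, 1, 1): internal (1.29289, 1.12132); octagon support 1.70711 vs apothem 1.5 → ∉ W
#8 (2, 1, -3, -2): internal (-0.12132, 2.29289); octagon support 2.29289 vs apothem 1.5 → ∉ W

1, 2, 4, 6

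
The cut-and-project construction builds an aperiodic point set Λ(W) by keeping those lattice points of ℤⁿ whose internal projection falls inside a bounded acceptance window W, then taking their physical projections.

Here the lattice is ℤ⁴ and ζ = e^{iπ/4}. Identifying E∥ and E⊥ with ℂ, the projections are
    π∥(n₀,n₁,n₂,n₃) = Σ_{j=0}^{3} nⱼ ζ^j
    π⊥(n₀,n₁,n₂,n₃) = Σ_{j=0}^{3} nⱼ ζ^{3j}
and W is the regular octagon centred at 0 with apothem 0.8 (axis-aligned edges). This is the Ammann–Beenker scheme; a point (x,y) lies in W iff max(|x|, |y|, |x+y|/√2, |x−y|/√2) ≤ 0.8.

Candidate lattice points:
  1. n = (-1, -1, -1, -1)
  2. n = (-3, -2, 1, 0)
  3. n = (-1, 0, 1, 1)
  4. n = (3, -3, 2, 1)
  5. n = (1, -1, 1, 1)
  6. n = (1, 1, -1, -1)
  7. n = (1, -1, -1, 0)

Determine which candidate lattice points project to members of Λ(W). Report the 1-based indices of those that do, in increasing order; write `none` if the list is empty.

3

π⊥(n) = n₀ + n₁ζ³ + n₂ζ⁶ + n₃ζ⁹ where ζ = e^{iπ/4}.
#1 (-1, -1, -1, -1): internal (-1.0000, -0.4142); octagon support 1.0000 vs apothem 0.8 → ∉ W
#2 (-3, -2, 1, 0): internal (-1.5858, -2.4142); octagon support 2.8284 vs apothem 0.8 → ∉ W
#3 (-1, 0, 1, 1): internal (-0.2929, -0.2929); octagon support 0.4142 vs apothem 0.8 → ∈ W
#4 (3, -3, 2, 1): internal (5.8284, -3.4142); octagon support 6.5355 vs apothem 0.8 → ∉ W
#5 (1, -1, 1, 1): internal (2.4142, -1.0000); octagon support 2.4142 vs apothem 0.8 → ∉ W
#6 (1, 1, -1, -1): internal (-0.4142, 1.0000); octagon support 1.0000 vs apothem 0.8 → ∉ W
#7 (1, -1, -1, 0): internal (1.7071, 0.2929); octagon support 1.7071 vs apothem 0.8 → ∉ W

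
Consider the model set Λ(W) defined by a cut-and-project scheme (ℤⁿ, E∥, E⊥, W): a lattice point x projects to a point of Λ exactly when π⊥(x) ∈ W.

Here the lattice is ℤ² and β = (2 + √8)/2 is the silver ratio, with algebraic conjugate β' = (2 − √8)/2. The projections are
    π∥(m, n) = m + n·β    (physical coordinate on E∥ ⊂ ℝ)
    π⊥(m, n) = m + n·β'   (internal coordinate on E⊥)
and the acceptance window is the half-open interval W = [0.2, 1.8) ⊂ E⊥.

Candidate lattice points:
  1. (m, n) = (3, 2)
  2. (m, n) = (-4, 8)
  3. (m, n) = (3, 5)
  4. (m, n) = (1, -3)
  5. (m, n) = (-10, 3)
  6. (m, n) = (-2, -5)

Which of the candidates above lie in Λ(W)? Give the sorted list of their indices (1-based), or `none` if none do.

3

β' = (2−√8)/2 ≈ -0.414214.
#1 (3,2): internal coord 3 + (2)·β' = +2.171573; +2.171573 ∉ [0.2, 1.8) → out
#2 (-4,8): internal coord -4 + (8)·β' = -7.313708; -7.313708 ∉ [0.2, 1.8) → out
#3 (3,5): internal coord 3 + (5)·β' = +0.928932; +0.928932 ∈ [0.2, 1.8) → IN Λ
#4 (1,-3): internal coord 1 + (-3)·β' = +2.242641; +2.242641 ∉ [0.2, 1.8) → out
#5 (-10,3): internal coord -10 + (3)·β' = -11.242641; -11.242641 ∉ [0.2, 1.8) → out
#6 (-2,-5): internal coord -2 + (-5)·β' = +0.071068; +0.071068 ∉ [0.2, 1.8) → out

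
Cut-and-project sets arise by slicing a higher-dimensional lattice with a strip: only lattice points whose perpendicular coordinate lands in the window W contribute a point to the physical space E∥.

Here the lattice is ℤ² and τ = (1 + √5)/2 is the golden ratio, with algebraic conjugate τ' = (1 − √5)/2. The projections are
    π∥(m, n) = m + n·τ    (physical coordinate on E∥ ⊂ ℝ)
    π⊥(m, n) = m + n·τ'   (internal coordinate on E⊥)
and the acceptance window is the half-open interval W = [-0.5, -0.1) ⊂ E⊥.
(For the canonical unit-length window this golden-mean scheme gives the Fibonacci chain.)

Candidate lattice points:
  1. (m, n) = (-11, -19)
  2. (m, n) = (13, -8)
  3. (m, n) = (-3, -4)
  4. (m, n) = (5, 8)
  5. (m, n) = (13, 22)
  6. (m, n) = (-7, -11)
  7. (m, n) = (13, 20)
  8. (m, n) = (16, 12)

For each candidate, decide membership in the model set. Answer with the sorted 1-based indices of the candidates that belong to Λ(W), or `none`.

6

Compute τ' = (1−√5)/2 = -0.618034, so π⊥(m,n) = m -0.618034·n.
[1] lift (-11,-19): star map gives 0.742646; window check -0.5 ≤ 0.742646 < -0.1 is false → out
[2] lift (13,-8): star map gives 17.944272; window check -0.5 ≤ 17.944272 < -0.1 is false → out
[3] lift (-3,-4): star map gives -0.527864; window check -0.5 ≤ -0.527864 < -0.1 is false → out
[4] lift (5,8): star map gives 0.055728; window check -0.5 ≤ 0.055728 < -0.1 is false → out
[5] lift (13,22): star map gives -0.596748; window check -0.5 ≤ -0.596748 < -0.1 is false → out
[6] lift (-7,-11): star map gives -0.201626; window check -0.5 ≤ -0.201626 < -0.1 is true → IN Λ
[7] lift (13,20): star map gives 0.639320; window check -0.5 ≤ 0.639320 < -0.1 is false → out
[8] lift (16,12): star map gives 8.583592; window check -0.5 ≤ 8.583592 < -0.1 is false → out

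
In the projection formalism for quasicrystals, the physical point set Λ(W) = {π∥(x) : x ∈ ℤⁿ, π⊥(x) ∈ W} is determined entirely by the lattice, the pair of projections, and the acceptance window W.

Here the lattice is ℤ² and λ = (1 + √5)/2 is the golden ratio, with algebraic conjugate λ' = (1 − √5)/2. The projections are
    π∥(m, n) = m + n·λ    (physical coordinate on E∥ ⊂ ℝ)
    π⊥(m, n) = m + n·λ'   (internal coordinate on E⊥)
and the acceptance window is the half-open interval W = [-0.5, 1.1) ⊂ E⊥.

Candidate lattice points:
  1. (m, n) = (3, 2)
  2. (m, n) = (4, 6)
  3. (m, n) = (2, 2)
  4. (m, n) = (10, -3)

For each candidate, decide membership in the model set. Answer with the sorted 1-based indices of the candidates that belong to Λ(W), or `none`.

Compute λ' = (1−√5)/2 = -0.61803, so π⊥(m,n) = m -0.61803·n.
candidate 1: (m,n)=(3,2) → π∥ = 3+2·λ ≈ 6.23607, π⊥ = 3+2·λ' ≈ 1.76393 ∉ [-0.5, 1.1) ⇒ out
candidate 2: (m,n)=(4,6) → π∥ = 4+6·λ ≈ 13.70820, π⊥ = 4+6·λ' ≈ 0.29180 ∈ [-0.5, 1.1) ⇒ IN Λ
candidate 3: (m,n)=(2,2) → π∥ = 2+2·λ ≈ 5.23607, π⊥ = 2+2·λ' ≈ 0.76393 ∈ [-0.5, 1.1) ⇒ IN Λ
candidate 4: (m,n)=(10,-3) → π∥ = 10-3·λ ≈ 5.14590, π⊥ = 10-3·λ' ≈ 11.85410 ∉ [-0.5, 1.1) ⇒ out

2, 3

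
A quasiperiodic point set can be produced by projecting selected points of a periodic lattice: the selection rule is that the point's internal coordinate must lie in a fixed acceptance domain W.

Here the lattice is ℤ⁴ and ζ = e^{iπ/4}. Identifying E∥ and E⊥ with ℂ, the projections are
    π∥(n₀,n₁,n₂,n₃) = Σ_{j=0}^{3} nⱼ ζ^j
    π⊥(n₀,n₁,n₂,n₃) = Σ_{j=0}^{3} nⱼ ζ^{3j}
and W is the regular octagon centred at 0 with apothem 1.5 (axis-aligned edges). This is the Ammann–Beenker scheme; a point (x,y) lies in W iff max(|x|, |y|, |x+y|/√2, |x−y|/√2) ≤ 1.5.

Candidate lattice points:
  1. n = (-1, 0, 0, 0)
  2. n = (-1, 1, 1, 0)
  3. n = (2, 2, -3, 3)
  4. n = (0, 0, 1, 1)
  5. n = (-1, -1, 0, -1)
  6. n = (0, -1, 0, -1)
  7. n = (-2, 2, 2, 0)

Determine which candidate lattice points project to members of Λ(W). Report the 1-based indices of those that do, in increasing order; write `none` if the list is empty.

1, 4, 6

Internal map: ζ^{3j} for j=0..3 gives (1,0), (−√2/2,√2/2), (0,−1), (√2/2,√2/2).
#1 (-1, 0, 0, 0): internal (-1.0000, 0.0000); octagon support 1.0000 vs apothem 1.5 → ∈ W
#2 (-1, 1, 1, 0): internal (-1.7071, -0.2929); octagon support 1.7071 vs apothem 1.5 → ∉ W
#3 (2, 2, -3, 3): internal (2.7071, 6.5355); octagon support 6.5355 vs apothem 1.5 → ∉ W
#4 (0, 0, 1, 1): internal (0.7071, -0.2929); octagon support 0.7071 vs apothem 1.5 → ∈ W
#5 (-1, -1, 0, -1): internal (-1.0000, -1.4142); octagon support 1.7071 vs apothem 1.5 → ∉ W
#6 (0, -1, 0, -1): internal (0.0000, -1.4142); octagon support 1.4142 vs apothem 1.5 → ∈ W
#7 (-2, 2, 2, 0): internal (-3.4142, -0.5858); octagon support 3.4142 vs apothem 1.5 → ∉ W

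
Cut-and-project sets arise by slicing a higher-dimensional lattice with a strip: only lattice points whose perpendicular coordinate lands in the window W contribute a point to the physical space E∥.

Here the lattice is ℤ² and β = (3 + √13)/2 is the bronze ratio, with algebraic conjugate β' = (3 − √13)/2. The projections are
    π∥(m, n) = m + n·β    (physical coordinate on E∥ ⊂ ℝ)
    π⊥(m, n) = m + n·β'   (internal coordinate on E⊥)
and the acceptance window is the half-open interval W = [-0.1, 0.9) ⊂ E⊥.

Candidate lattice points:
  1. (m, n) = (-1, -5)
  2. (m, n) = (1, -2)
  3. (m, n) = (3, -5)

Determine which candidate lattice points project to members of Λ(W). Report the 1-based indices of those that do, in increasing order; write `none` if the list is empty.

1

β' = (3−√13)/2 ≈ -0.302776.
candidate 1: (m,n)=(-1,-5) → π∥ = -1-5·β ≈ -17.513878, π⊥ = -1-5·β' ≈ 0.513878 ∈ [-0.1, 0.9) ⇒ IN Λ
candidate 2: (m,n)=(1,-2) → π∥ = 1-2·β ≈ -5.605551, π⊥ = 1-2·β' ≈ 1.605551 ∉ [-0.1, 0.9) ⇒ out
candidate 3: (m,n)=(3,-5) → π∥ = 3-5·β ≈ -13.513878, π⊥ = 3-5·β' ≈ 4.513878 ∉ [-0.1, 0.9) ⇒ out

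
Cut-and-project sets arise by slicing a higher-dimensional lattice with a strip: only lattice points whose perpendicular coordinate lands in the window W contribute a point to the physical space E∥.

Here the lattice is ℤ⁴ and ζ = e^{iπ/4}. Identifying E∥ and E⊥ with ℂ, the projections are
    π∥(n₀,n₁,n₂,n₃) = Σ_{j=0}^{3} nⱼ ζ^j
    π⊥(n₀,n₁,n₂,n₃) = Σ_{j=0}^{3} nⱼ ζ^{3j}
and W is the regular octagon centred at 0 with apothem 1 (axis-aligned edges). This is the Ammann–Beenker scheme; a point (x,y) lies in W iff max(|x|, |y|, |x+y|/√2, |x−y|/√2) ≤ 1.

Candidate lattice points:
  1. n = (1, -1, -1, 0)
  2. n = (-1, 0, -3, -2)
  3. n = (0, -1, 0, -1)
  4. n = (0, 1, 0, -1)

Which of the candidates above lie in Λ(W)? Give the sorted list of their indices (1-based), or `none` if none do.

none

π⊥(n) = n₀ + n₁ζ³ + n₂ζ⁶ + n₃ζ⁹ where ζ = e^{iπ/4}.
candidate 1: n = (1, -1, -1, 0) → π⊥ ≈ (+1.707107, +0.292893); max(|x|,|y|,|x±y|/√2) = 1.707107 > 1 ⇒ ∉ W
candidate 2: n = (-1, 0, -3, -2) → π⊥ ≈ (-2.414214, +1.585786); max(|x|,|y|,|x±y|/√2) = 2.828427 > 1 ⇒ ∉ W
candidate 3: n = (0, -1, 0, -1) → π⊥ ≈ (+0.000000, -1.414214); max(|x|,|y|,|x±y|/√2) = 1.414214 > 1 ⇒ ∉ W
candidate 4: n = (0, 1, 0, -1) → π⊥ ≈ (-1.414214, +0.000000); max(|x|,|y|,|x±y|/√2) = 1.414214 > 1 ⇒ ∉ W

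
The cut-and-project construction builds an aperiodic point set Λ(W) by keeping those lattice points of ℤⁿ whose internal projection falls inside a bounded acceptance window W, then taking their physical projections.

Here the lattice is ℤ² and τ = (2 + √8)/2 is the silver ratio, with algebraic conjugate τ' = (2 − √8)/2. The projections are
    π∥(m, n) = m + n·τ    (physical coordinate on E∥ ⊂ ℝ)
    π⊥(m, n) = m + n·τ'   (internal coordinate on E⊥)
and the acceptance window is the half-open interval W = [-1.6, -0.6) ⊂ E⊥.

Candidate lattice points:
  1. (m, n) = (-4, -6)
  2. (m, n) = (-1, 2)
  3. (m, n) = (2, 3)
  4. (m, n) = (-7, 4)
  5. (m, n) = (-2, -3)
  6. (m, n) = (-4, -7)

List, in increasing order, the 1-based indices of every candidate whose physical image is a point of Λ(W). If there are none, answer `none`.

Compute τ' = (2−√8)/2 = -0.4142, so π⊥(m,n) = m -0.4142·n.
#1 (-4,-6): internal coord -4 + (-6)·τ' = -1.5147; -1.5147 ∈ [-1.6, -0.6) → IN Λ
#2 (-1,2): internal coord -1 + (2)·τ' = -1.8284; -1.8284 ∉ [-1.6, -0.6) → out
#3 (2,3): internal coord 2 + (3)·τ' = +0.7574; +0.7574 ∉ [-1.6, -0.6) → out
#4 (-7,4): internal coord -7 + (4)·τ' = -8.6569; -8.6569 ∉ [-1.6, -0.6) → out
#5 (-2,-3): internal coord -2 + (-3)·τ' = -0.7574; -0.7574 ∈ [-1.6, -0.6) → IN Λ
#6 (-4,-7): internal coord -4 + (-7)·τ' = -1.1005; -1.1005 ∈ [-1.6, -0.6) → IN Λ

1, 5, 6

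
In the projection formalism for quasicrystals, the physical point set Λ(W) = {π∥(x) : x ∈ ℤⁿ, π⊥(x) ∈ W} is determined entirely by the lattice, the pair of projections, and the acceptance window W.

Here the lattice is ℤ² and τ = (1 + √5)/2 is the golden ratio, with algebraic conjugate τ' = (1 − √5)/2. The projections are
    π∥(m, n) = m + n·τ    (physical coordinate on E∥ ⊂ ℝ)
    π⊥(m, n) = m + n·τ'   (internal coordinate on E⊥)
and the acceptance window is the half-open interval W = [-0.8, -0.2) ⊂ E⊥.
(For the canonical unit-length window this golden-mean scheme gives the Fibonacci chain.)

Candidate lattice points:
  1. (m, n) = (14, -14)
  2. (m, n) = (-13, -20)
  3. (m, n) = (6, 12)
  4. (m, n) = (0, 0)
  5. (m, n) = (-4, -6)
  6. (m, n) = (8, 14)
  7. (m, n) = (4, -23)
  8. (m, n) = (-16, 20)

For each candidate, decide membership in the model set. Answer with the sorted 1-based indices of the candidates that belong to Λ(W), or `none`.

2, 5, 6

Numerically τ ≈ 1.6180 and τ' = −1/τ ≈ -0.6180.
[1] lift (14,-14): star map gives 22.6525; window check -0.8 ≤ 22.6525 < -0.2 is false → out
[2] lift (-13,-20): star map gives -0.6393; window check -0.8 ≤ -0.6393 < -0.2 is true → IN Λ
[3] lift (6,12): star map gives -1.4164; window check -0.8 ≤ -1.4164 < -0.2 is false → out
[4] lift (0,0): star map gives 0.0000; window check -0.8 ≤ 0.0000 < -0.2 is false → out
[5] lift (-4,-6): star map gives -0.2918; window check -0.8 ≤ -0.2918 < -0.2 is true → IN Λ
[6] lift (8,14): star map gives -0.6525; window check -0.8 ≤ -0.6525 < -0.2 is true → IN Λ
[7] lift (4,-23): star map gives 18.2148; window check -0.8 ≤ 18.2148 < -0.2 is false → out
[8] lift (-16,20): star map gives -28.3607; window check -0.8 ≤ -28.3607 < -0.2 is false → out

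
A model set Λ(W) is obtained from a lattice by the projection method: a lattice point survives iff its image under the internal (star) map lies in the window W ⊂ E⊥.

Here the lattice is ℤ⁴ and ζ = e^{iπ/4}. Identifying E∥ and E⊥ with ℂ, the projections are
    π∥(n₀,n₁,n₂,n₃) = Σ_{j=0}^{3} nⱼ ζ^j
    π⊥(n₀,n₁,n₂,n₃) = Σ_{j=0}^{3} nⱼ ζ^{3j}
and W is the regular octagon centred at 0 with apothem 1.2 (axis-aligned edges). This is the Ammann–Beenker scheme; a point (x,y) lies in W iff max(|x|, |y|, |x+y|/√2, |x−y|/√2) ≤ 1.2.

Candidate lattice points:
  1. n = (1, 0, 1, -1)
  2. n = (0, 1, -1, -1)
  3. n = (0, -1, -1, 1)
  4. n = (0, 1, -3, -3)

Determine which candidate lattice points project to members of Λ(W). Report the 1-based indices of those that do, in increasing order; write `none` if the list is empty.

none

π⊥(n) = n₀ + n₁ζ³ + n₂ζ⁶ + n₃ζ⁹ where ζ = e^{iπ/4}.
#1 (1, 0, 1, -1): internal (0.29289, -1.70711); octagon support 1.70711 vs apothem 1.2 → ∉ W
#2 (0, 1, -1, -1): internal (-1.41421, 1.00000); octagon support 1.70711 vs apothem 1.2 → ∉ W
#3 (0, -1, -1, 1): internal (1.41421, 1.00000); octagon support 1.70711 vs apothem 1.2 → ∉ W
#4 (0, 1, -3, -3): internal (-2.82843, 1.58579); octagon support 3.12132 vs apothem 1.2 → ∉ W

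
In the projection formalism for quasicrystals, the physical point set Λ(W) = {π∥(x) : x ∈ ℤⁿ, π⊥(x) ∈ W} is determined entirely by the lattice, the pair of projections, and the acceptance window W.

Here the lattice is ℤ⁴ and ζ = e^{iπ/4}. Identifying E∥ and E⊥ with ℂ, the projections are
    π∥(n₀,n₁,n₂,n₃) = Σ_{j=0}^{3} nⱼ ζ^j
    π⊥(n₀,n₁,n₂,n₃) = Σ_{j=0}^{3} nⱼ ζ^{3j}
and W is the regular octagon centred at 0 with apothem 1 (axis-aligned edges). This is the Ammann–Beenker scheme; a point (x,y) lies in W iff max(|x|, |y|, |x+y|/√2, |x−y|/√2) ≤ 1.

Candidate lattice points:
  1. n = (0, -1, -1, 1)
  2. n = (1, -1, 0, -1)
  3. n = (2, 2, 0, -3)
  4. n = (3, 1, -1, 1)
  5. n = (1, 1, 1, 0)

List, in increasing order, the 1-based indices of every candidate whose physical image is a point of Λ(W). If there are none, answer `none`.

π⊥(n) = n₀ + n₁ζ³ + n₂ζ⁶ + n₃ζ⁹ where ζ = e^{iπ/4}.
#1 (0, -1, -1, 1): internal (1.41421, 1.00000); octagon support 1.70711 vs apothem 1 → ∉ W
#2 (1, -1, 0, -1): internal (1.00000, -1.41421); octagon support 1.70711 vs apothem 1 → ∉ W
#3 (2, 2, 0, -3): internal (-1.53553, -0.70711); octagon support 1.58579 vs apothem 1 → ∉ W
#4 (3, 1, -1, 1): internal (3.00000, 2.41421); octagon support 3.82843 vs apothem 1 → ∉ W
#5 (1, 1, 1, 0): internal (0.29289, -0.29289); octagon support 0.41421 vs apothem 1 → ∈ W

5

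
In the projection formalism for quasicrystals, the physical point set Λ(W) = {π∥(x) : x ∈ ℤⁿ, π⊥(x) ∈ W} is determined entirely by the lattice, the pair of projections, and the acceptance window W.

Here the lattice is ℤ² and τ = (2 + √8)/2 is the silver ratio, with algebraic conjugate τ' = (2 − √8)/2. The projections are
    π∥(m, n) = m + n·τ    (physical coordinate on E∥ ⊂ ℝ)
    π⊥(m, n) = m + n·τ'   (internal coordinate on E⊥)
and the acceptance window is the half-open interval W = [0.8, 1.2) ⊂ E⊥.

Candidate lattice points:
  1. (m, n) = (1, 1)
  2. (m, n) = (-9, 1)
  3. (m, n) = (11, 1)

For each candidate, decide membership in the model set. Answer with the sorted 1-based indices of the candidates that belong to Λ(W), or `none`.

τ' = (2−√8)/2 ≈ -0.4142.
candidate 1: (m,n)=(1,1) → π∥ = 1+1·τ ≈ 3.4142, π⊥ = 1+1·τ' ≈ 0.5858 ∉ [0.8, 1.2) ⇒ out
candidate 2: (m,n)=(-9,1) → π∥ = -9+1·τ ≈ -6.5858, π⊥ = -9+1·τ' ≈ -9.4142 ∉ [0.8, 1.2) ⇒ out
candidate 3: (m,n)=(11,1) → π∥ = 11+1·τ ≈ 13.4142, π⊥ = 11+1·τ' ≈ 10.5858 ∉ [0.8, 1.2) ⇒ out

none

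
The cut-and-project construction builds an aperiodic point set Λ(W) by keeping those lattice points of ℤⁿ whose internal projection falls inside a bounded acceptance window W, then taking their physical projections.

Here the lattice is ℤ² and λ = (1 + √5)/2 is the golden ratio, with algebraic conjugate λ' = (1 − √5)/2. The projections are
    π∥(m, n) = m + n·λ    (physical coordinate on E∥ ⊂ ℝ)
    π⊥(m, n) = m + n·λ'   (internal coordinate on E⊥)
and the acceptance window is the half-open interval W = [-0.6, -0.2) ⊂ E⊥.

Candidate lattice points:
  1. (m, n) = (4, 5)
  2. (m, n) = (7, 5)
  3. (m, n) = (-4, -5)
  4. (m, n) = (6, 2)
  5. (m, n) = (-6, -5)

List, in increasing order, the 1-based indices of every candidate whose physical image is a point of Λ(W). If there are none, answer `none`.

none

λ' = (1−√5)/2 ≈ -0.618034.
#1 (4,5): internal coord 4 + (5)·λ' = +0.909830; +0.909830 ∉ [-0.6, -0.2) → out
#2 (7,5): internal coord 7 + (5)·λ' = +3.909830; +3.909830 ∉ [-0.6, -0.2) → out
#3 (-4,-5): internal coord -4 + (-5)·λ' = -0.909830; -0.909830 ∉ [-0.6, -0.2) → out
#4 (6,2): internal coord 6 + (2)·λ' = +4.763932; +4.763932 ∉ [-0.6, -0.2) → out
#5 (-6,-5): internal coord -6 + (-5)·λ' = -2.909830; -2.909830 ∉ [-0.6, -0.2) → out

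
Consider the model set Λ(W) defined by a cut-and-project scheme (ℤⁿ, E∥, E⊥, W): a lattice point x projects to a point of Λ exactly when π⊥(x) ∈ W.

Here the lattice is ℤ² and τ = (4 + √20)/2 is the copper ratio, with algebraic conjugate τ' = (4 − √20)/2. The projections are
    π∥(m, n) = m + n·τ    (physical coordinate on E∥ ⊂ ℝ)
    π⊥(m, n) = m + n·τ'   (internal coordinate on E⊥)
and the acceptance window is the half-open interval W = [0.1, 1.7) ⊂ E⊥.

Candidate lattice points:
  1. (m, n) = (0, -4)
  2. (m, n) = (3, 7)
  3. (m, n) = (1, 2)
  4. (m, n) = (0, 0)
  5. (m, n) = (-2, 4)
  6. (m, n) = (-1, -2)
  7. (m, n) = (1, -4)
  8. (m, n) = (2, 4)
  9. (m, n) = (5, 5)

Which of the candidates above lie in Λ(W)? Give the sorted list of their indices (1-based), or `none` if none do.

τ' = (4−√20)/2 ≈ -0.2361.
candidate 1: (m,n)=(0,-4) → π∥ = 0-4·τ ≈ -16.9443, π⊥ = 0-4·τ' ≈ 0.9443 ∈ [0.1, 1.7) ⇒ IN Λ
candidate 2: (m,n)=(3,7) → π∥ = 3+7·τ ≈ 32.6525, π⊥ = 3+7·τ' ≈ 1.3475 ∈ [0.1, 1.7) ⇒ IN Λ
candidate 3: (m,n)=(1,2) → π∥ = 1+2·τ ≈ 9.4721, π⊥ = 1+2·τ' ≈ 0.5279 ∈ [0.1, 1.7) ⇒ IN Λ
candidate 4: (m,n)=(0,0) → π∥ = 0+0·τ ≈ 0.0000, π⊥ = 0+0·τ' ≈ 0.0000 ∉ [0.1, 1.7) ⇒ out
candidate 5: (m,n)=(-2,4) → π∥ = -2+4·τ ≈ 14.9443, π⊥ = -2+4·τ' ≈ -2.9443 ∉ [0.1, 1.7) ⇒ out
candidate 6: (m,n)=(-1,-2) → π∥ = -1-2·τ ≈ -9.4721, π⊥ = -1-2·τ' ≈ -0.5279 ∉ [0.1, 1.7) ⇒ out
candidate 7: (m,n)=(1,-4) → π∥ = 1-4·τ ≈ -15.9443, π⊥ = 1-4·τ' ≈ 1.9443 ∉ [0.1, 1.7) ⇒ out
candidate 8: (m,n)=(2,4) → π∥ = 2+4·τ ≈ 18.9443, π⊥ = 2+4·τ' ≈ 1.0557 ∈ [0.1, 1.7) ⇒ IN Λ
candidate 9: (m,n)=(5,5) → π∥ = 5+5·τ ≈ 26.1803, π⊥ = 5+5·τ' ≈ 3.8197 ∉ [0.1, 1.7) ⇒ out

1, 2, 3, 8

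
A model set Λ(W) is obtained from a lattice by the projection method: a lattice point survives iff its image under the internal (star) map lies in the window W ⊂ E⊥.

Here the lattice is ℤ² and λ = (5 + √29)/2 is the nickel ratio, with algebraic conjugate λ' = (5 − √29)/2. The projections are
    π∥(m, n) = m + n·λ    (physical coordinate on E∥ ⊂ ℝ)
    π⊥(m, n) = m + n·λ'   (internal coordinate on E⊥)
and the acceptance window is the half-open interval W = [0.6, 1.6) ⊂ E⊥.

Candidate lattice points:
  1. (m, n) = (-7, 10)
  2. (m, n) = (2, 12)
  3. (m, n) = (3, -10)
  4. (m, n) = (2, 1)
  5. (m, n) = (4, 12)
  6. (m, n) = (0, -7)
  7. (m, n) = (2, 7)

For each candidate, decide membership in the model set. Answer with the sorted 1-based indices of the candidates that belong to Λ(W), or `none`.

6, 7

Compute λ' = (5−√29)/2 = -0.1926, so π⊥(m,n) = m -0.1926·n.
candidate 1: (m,n)=(-7,10) → π∥ = -7+10·λ ≈ 44.9258, π⊥ = -7+10·λ' ≈ -8.9258 ∉ [0.6, 1.6) ⇒ out
candidate 2: (m,n)=(2,12) → π∥ = 2+12·λ ≈ 64.3110, π⊥ = 2+12·λ' ≈ -0.3110 ∉ [0.6, 1.6) ⇒ out
candidate 3: (m,n)=(3,-10) → π∥ = 3-10·λ ≈ -48.9258, π⊥ = 3-10·λ' ≈ 4.9258 ∉ [0.6, 1.6) ⇒ out
candidate 4: (m,n)=(2,1) → π∥ = 2+1·λ ≈ 7.1926, π⊥ = 2+1·λ' ≈ 1.8074 ∉ [0.6, 1.6) ⇒ out
candidate 5: (m,n)=(4,12) → π∥ = 4+12·λ ≈ 66.3110, π⊥ = 4+12·λ' ≈ 1.6890 ∉ [0.6, 1.6) ⇒ out
candidate 6: (m,n)=(0,-7) → π∥ = 0-7·λ ≈ -36.3481, π⊥ = 0-7·λ' ≈ 1.3481 ∈ [0.6, 1.6) ⇒ IN Λ
candidate 7: (m,n)=(2,7) → π∥ = 2+7·λ ≈ 38.3481, π⊥ = 2+7·λ' ≈ 0.6519 ∈ [0.6, 1.6) ⇒ IN Λ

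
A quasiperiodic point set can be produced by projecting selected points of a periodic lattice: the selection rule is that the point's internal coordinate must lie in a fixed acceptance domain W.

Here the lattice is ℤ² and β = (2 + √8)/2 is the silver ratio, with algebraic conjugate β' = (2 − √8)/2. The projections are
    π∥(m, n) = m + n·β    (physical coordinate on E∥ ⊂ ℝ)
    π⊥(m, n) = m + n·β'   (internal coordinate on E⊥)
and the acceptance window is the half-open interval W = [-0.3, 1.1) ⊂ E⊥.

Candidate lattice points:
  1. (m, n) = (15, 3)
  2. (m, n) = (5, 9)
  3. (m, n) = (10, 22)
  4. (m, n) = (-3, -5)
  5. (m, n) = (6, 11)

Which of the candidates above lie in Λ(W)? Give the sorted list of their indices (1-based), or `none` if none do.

3

β' = (2−√8)/2 ≈ -0.41421.
[1] lift (15,3): star map gives 13.75736; window check -0.3 ≤ 13.75736 < 1.1 is false → out
[2] lift (5,9): star map gives 1.27208; window check -0.3 ≤ 1.27208 < 1.1 is false → out
[3] lift (10,22): star map gives 0.88730; window check -0.3 ≤ 0.88730 < 1.1 is true → IN Λ
[4] lift (-3,-5): star map gives -0.92893; window check -0.3 ≤ -0.92893 < 1.1 is false → out
[5] lift (6,11): star map gives 1.44365; window check -0.3 ≤ 1.44365 < 1.1 is false → out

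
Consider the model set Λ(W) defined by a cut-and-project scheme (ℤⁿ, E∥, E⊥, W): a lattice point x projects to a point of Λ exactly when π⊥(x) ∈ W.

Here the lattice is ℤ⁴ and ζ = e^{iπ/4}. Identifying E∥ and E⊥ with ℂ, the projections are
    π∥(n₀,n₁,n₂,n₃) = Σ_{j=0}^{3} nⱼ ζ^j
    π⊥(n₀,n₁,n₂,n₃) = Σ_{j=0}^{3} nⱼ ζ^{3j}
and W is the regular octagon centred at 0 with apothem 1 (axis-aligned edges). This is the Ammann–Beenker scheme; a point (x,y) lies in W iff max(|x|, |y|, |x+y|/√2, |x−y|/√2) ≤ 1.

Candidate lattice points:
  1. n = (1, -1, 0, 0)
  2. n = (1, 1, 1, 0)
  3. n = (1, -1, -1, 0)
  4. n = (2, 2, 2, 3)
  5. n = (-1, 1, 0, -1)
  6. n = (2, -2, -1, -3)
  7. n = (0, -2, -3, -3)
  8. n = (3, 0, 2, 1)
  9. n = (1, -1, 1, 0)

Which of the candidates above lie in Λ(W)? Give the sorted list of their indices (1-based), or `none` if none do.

2, 7

Internal map: ζ^{3j} for j=0..3 gives (1,0), (−√2/2,√2/2), (0,−1), (√2/2,√2/2).
candidate 1: n = (1, -1, 0, 0) → π⊥ ≈ (+1.70711, -0.70711); max(|x|,|y|,|x±y|/√2) = 1.70711 > 1 ⇒ ∉ W
candidate 2: n = (1, 1, 1, 0) → π⊥ ≈ (+0.29289, -0.29289); max(|x|,|y|,|x±y|/√2) = 0.41421 ≤ 1 ⇒ ∈ W
candidate 3: n = (1, -1, -1, 0) → π⊥ ≈ (+1.70711, +0.29289); max(|x|,|y|,|x±y|/√2) = 1.70711 > 1 ⇒ ∉ W
candidate 4: n = (2, 2, 2, 3) → π⊥ ≈ (+2.70711, +1.53553); max(|x|,|y|,|x±y|/√2) = 3.00000 > 1 ⇒ ∉ W
candidate 5: n = (-1, 1, 0, -1) → π⊥ ≈ (-2.41421, +0.00000); max(|x|,|y|,|x±y|/√2) = 2.41421 > 1 ⇒ ∉ W
candidate 6: n = (2, -2, -1, -3) → π⊥ ≈ (+1.29289, -2.53553); max(|x|,|y|,|x±y|/√2) = 2.70711 > 1 ⇒ ∉ W
candidate 7: n = (0, -2, -3, -3) → π⊥ ≈ (-0.70711, -0.53553); max(|x|,|y|,|x±y|/√2) = 0.87868 ≤ 1 ⇒ ∈ W
candidate 8: n = (3, 0, 2, 1) → π⊥ ≈ (+3.70711, -1.29289); max(|x|,|y|,|x±y|/√2) = 3.70711 > 1 ⇒ ∉ W
candidate 9: n = (1, -1, 1, 0) → π⊥ ≈ (+1.70711, -1.70711); max(|x|,|y|,|x±y|/√2) = 2.41421 > 1 ⇒ ∉ W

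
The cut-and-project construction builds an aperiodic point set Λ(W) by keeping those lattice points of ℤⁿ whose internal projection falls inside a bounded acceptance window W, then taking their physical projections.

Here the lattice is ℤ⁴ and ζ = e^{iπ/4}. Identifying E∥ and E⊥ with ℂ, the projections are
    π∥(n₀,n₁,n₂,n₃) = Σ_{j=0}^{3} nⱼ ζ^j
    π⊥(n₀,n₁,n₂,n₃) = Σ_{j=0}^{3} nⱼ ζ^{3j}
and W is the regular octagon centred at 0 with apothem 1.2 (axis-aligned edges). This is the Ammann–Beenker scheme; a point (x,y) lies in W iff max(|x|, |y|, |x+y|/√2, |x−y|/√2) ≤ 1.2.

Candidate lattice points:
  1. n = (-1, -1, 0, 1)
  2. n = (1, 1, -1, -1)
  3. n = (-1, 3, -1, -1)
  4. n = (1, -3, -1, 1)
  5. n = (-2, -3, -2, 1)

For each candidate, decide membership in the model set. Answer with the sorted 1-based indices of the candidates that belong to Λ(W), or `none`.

Internal map: ζ^{3j} for j=0..3 gives (1,0), (−√2/2,√2/2), (0,−1), (√2/2,√2/2).
candidate 1: n = (-1, -1, 0, 1) → π⊥ ≈ (+0.41421, +0.00000); max(|x|,|y|,|x±y|/√2) = 0.41421 ≤ 1.2 ⇒ ∈ W
candidate 2: n = (1, 1, -1, -1) → π⊥ ≈ (-0.41421, +1.00000); max(|x|,|y|,|x±y|/√2) = 1.00000 ≤ 1.2 ⇒ ∈ W
candidate 3: n = (-1, 3, -1, -1) → π⊥ ≈ (-3.82843, +2.41421); max(|x|,|y|,|x±y|/√2) = 4.41421 > 1.2 ⇒ ∉ W
candidate 4: n = (1, -3, -1, 1) → π⊥ ≈ (+3.82843, -0.41421); max(|x|,|y|,|x±y|/√2) = 3.82843 > 1.2 ⇒ ∉ W
candidate 5: n = (-2, -3, -2, 1) → π⊥ ≈ (+0.82843, +0.58579); max(|x|,|y|,|x±y|/√2) = 1.00000 ≤ 1.2 ⇒ ∈ W

1, 2, 5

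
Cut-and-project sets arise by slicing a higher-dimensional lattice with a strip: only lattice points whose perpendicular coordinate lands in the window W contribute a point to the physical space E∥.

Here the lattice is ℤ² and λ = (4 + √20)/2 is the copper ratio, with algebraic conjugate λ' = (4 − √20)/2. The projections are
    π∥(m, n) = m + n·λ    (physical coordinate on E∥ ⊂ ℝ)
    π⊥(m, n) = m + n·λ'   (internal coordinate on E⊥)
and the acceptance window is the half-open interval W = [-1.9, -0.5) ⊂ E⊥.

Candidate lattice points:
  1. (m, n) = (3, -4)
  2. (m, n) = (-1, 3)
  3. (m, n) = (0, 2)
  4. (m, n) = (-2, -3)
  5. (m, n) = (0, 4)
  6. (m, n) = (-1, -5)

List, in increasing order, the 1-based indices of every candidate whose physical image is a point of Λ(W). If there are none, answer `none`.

λ' = (4−√20)/2 ≈ -0.23607.
#1 (3,-4): internal coord 3 + (-4)·λ' = +3.94427; +3.94427 ∉ [-1.9, -0.5) → out
#2 (-1,3): internal coord -1 + (3)·λ' = -1.70820; -1.70820 ∈ [-1.9, -0.5) → IN Λ
#3 (0,2): internal coord 0 + (2)·λ' = -0.47214; -0.47214 ∉ [-1.9, -0.5) → out
#4 (-2,-3): internal coord -2 + (-3)·λ' = -1.29180; -1.29180 ∈ [-1.9, -0.5) → IN Λ
#5 (0,4): internal coord 0 + (4)·λ' = -0.94427; -0.94427 ∈ [-1.9, -0.5) → IN Λ
#6 (-1,-5): internal coord -1 + (-5)·λ' = +0.18034; +0.18034 ∉ [-1.9, -0.5) → out

2, 4, 5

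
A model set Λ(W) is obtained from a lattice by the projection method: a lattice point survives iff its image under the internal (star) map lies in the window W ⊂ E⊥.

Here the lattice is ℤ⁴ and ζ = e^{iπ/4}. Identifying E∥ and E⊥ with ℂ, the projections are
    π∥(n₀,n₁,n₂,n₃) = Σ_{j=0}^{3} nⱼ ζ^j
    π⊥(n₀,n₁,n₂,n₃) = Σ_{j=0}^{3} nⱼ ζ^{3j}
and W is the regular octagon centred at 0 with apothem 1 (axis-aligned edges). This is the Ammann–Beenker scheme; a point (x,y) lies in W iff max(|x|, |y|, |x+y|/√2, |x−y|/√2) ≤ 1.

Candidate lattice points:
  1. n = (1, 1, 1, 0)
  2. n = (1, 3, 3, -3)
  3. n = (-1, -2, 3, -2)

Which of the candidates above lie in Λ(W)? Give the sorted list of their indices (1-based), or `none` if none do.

1

Internal map: ζ^{3j} for j=0..3 gives (1,0), (−√2/2,√2/2), (0,−1), (√2/2,√2/2).
candidate 1: n = (1, 1, 1, 0) → π⊥ ≈ (+0.292893, -0.292893); max(|x|,|y|,|x±y|/√2) = 0.414214 ≤ 1 ⇒ ∈ W
candidate 2: n = (1, 3, 3, -3) → π⊥ ≈ (-3.242641, -3.000000); max(|x|,|y|,|x±y|/√2) = 4.414214 > 1 ⇒ ∉ W
candidate 3: n = (-1, -2, 3, -2) → π⊥ ≈ (-1.000000, -5.828427); max(|x|,|y|,|x±y|/√2) = 5.828427 > 1 ⇒ ∉ W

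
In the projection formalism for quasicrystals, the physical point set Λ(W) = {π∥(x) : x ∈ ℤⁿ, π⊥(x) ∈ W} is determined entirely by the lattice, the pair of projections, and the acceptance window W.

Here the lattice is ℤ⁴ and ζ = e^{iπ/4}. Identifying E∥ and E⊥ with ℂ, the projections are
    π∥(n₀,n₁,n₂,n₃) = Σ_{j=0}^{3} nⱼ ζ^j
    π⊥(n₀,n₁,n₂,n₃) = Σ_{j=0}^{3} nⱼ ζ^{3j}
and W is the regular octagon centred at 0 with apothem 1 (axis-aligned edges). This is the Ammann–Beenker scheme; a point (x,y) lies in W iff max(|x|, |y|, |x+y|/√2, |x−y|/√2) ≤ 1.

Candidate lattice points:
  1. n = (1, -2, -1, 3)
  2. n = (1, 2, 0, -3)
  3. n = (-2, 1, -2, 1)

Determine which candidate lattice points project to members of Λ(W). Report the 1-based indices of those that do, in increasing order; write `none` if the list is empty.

With ζ = e^{iπ/4} the internal vectors are ζ^0,ζ^3,ζ^6,ζ^9.
#1 (1, -2, -1, 3): internal (4.535534, 1.707107); octagon support 4.535534 vs apothem 1 → ∉ W
#2 (1, 2, 0, -3): internal (-2.535534, -0.707107); octagon support 2.535534 vs apothem 1 → ∉ W
#3 (-2, 1, -2, 1): internal (-2.000000, 3.414214); octagon support 3.828427 vs apothem 1 → ∉ W

none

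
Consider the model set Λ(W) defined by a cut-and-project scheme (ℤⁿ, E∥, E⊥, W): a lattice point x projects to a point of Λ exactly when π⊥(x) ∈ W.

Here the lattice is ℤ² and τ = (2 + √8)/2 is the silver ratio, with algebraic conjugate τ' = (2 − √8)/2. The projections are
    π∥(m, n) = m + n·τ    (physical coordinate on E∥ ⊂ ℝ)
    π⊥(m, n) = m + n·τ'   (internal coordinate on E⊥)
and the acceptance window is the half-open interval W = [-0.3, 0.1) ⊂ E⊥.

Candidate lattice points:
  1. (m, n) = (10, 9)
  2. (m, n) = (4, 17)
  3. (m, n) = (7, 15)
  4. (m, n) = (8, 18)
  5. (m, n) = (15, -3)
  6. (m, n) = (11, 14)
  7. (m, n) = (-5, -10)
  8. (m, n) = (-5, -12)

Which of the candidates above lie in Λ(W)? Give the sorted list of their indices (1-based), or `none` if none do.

8

τ' = (2−√8)/2 ≈ -0.414214.
#1 (10,9): internal coord 10 + (9)·τ' = +6.272078; +6.272078 ∉ [-0.3, 0.1) → out
#2 (4,17): internal coord 4 + (17)·τ' = -3.041631; -3.041631 ∉ [-0.3, 0.1) → out
#3 (7,15): internal coord 7 + (15)·τ' = +0.786797; +0.786797 ∉ [-0.3, 0.1) → out
#4 (8,18): internal coord 8 + (18)·τ' = +0.544156; +0.544156 ∉ [-0.3, 0.1) → out
#5 (15,-3): internal coord 15 + (-3)·τ' = +16.242641; +16.242641 ∉ [-0.3, 0.1) → out
#6 (11,14): internal coord 11 + (14)·τ' = +5.201010; +5.201010 ∉ [-0.3, 0.1) → out
#7 (-5,-10): internal coord -5 + (-10)·τ' = -0.857864; -0.857864 ∉ [-0.3, 0.1) → out
#8 (-5,-12): internal coord -5 + (-12)·τ' = -0.029437; -0.029437 ∈ [-0.3, 0.1) → IN Λ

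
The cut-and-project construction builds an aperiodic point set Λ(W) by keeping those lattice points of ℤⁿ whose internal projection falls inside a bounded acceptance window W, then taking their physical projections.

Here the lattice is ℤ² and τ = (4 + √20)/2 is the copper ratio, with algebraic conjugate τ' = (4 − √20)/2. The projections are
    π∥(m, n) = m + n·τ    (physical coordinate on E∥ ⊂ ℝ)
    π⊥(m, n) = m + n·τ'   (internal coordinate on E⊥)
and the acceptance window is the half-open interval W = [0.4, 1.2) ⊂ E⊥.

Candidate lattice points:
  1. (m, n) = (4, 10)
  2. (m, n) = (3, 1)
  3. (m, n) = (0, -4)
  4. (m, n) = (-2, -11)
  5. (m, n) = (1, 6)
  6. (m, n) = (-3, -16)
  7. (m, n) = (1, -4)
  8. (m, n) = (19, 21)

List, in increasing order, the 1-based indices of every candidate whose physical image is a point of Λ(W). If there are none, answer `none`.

Compute τ' = (4−√20)/2 = -0.2361, so π⊥(m,n) = m -0.2361·n.
[1] lift (4,10): star map gives 1.6393; window check 0.4 ≤ 1.6393 < 1.2 is false → out
[2] lift (3,1): star map gives 2.7639; window check 0.4 ≤ 2.7639 < 1.2 is false → out
[3] lift (0,-4): star map gives 0.9443; window check 0.4 ≤ 0.9443 < 1.2 is true → IN Λ
[4] lift (-2,-11): star map gives 0.5967; window check 0.4 ≤ 0.5967 < 1.2 is true → IN Λ
[5] lift (1,6): star map gives -0.4164; window check 0.4 ≤ -0.4164 < 1.2 is false → out
[6] lift (-3,-16): star map gives 0.7771; window check 0.4 ≤ 0.7771 < 1.2 is true → IN Λ
[7] lift (1,-4): star map gives 1.9443; window check 0.4 ≤ 1.9443 < 1.2 is false → out
[8] lift (19,21): star map gives 14.0426; window check 0.4 ≤ 14.0426 < 1.2 is false → out

3, 4, 6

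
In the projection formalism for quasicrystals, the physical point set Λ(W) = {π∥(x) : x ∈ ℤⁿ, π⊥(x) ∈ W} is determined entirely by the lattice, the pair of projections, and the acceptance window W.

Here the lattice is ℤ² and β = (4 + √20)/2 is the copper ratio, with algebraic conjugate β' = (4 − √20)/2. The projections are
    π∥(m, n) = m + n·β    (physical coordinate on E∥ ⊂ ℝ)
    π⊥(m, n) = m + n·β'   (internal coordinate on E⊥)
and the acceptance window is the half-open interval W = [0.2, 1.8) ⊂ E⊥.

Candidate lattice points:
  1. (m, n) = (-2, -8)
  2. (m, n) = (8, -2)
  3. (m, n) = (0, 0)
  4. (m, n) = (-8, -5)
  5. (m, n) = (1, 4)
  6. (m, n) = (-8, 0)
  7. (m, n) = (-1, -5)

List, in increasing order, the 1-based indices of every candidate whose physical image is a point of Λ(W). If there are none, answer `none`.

none

β' = (4−√20)/2 ≈ -0.2361.
candidate 1: (m,n)=(-2,-8) → π∥ = -2-8·β ≈ -35.8885, π⊥ = -2-8·β' ≈ -0.1115 ∉ [0.2, 1.8) ⇒ out
candidate 2: (m,n)=(8,-2) → π∥ = 8-2·β ≈ -0.4721, π⊥ = 8-2·β' ≈ 8.4721 ∉ [0.2, 1.8) ⇒ out
candidate 3: (m,n)=(0,0) → π∥ = 0+0·β ≈ 0.0000, π⊥ = 0+0·β' ≈ 0.0000 ∉ [0.2, 1.8) ⇒ out
candidate 4: (m,n)=(-8,-5) → π∥ = -8-5·β ≈ -29.1803, π⊥ = -8-5·β' ≈ -6.8197 ∉ [0.2, 1.8) ⇒ out
candidate 5: (m,n)=(1,4) → π∥ = 1+4·β ≈ 17.9443, π⊥ = 1+4·β' ≈ 0.0557 ∉ [0.2, 1.8) ⇒ out
candidate 6: (m,n)=(-8,0) → π∥ = -8+0·β ≈ -8.0000, π⊥ = -8+0·β' ≈ -8.0000 ∉ [0.2, 1.8) ⇒ out
candidate 7: (m,n)=(-1,-5) → π∥ = -1-5·β ≈ -22.1803, π⊥ = -1-5·β' ≈ 0.1803 ∉ [0.2, 1.8) ⇒ out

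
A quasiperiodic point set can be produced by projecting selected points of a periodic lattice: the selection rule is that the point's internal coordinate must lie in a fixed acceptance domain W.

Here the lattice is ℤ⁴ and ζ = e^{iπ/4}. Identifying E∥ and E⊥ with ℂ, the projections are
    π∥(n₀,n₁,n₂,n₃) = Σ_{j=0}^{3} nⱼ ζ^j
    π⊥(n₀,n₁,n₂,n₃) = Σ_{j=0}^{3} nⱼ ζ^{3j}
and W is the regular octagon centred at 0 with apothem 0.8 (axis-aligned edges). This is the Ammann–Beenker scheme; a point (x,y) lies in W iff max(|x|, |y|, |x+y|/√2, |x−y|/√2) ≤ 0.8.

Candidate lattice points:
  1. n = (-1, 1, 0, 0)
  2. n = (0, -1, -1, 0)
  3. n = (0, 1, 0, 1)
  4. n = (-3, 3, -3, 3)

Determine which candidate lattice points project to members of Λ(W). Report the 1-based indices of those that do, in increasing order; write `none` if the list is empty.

2

With ζ = e^{iπ/4} the internal vectors are ζ^0,ζ^3,ζ^6,ζ^9.
candidate 1: n = (-1, 1, 0, 0) → π⊥ ≈ (-1.70711, +0.70711); max(|x|,|y|,|x±y|/√2) = 1.70711 > 0.8 ⇒ ∉ W
candidate 2: n = (0, -1, -1, 0) → π⊥ ≈ (+0.70711, +0.29289); max(|x|,|y|,|x±y|/√2) = 0.70711 ≤ 0.8 ⇒ ∈ W
candidate 3: n = (0, 1, 0, 1) → π⊥ ≈ (+0.00000, +1.41421); max(|x|,|y|,|x±y|/√2) = 1.41421 > 0.8 ⇒ ∉ W
candidate 4: n = (-3, 3, -3, 3) → π⊥ ≈ (-3.00000, +7.24264); max(|x|,|y|,|x±y|/√2) = 7.24264 > 0.8 ⇒ ∉ W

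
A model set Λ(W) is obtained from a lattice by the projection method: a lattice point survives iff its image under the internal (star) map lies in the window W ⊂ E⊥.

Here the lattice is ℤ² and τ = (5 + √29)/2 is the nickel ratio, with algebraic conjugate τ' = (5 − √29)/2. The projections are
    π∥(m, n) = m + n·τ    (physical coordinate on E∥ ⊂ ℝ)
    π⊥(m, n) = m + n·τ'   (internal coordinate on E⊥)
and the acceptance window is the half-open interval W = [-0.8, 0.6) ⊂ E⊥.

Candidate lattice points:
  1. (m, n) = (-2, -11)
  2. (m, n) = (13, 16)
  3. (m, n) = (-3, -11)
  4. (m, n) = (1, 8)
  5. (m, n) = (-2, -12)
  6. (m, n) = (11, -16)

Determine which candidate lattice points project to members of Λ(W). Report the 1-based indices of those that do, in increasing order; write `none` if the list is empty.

1, 4, 5

Numerically τ ≈ 5.1926 and τ' = −1/τ ≈ -0.1926.
#1 (-2,-11): internal coord -2 + (-11)·τ' = +0.1184; +0.1184 ∈ [-0.8, 0.6) → IN Λ
#2 (13,16): internal coord 13 + (16)·τ' = +9.9187; +9.9187 ∉ [-0.8, 0.6) → out
#3 (-3,-11): internal coord -3 + (-11)·τ' = -0.8816; -0.8816 ∉ [-0.8, 0.6) → out
#4 (1,8): internal coord 1 + (8)·τ' = -0.5407; -0.5407 ∈ [-0.8, 0.6) → IN Λ
#5 (-2,-12): internal coord -2 + (-12)·τ' = +0.3110; +0.3110 ∈ [-0.8, 0.6) → IN Λ
#6 (11,-16): internal coord 11 + (-16)·τ' = +14.0813; +14.0813 ∉ [-0.8, 0.6) → out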